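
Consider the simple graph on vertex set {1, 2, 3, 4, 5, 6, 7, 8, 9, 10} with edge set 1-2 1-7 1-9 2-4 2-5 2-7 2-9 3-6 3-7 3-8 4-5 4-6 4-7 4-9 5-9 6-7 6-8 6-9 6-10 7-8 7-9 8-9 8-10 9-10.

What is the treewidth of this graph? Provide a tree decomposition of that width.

Every bag has size at most 4, so the width is 4 − 1 = 3 and tw(G) ≤ 3. For the lower bound, the 4 vertices {6, 8, 9, 10} are pairwise adjacent, and any tree decomposition puts a clique entirely inside one bag — forcing width ≥ 3. Combining the bounds, tw(G) = 3.

Treewidth 3.
One optimal decomposition is:
Bags: B1 = {4, 6, 7, 9}  B2 = {2, 4, 7, 9}  B3 = {2, 4, 5, 9}  B4 = {6, 7, 8, 9}  B5 = {6, 8, 9, 10}  B6 = {1, 2, 7, 9}  B7 = {3, 6, 7, 8}
Tree: B1–B2, B2–B3, B1–B4, B4–B5, B2–B6, B4–B7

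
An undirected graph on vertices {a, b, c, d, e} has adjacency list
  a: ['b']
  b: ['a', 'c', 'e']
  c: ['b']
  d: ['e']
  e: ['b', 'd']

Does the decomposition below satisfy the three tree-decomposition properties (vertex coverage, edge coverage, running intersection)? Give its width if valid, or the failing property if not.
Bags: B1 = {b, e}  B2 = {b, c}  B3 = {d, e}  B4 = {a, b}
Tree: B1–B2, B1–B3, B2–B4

Vertex coverage: the bags together contain {a, b, c, d, e}, the full vertex set. Edge coverage: each edge of G has both endpoints in at least one bag. Running intersection: for every vertex, the bags containing it form a connected subtree. All three properties hold, so this is a valid tree decomposition of width max|bag| − 1 = 1, and hence tw(G) ≤ 1.

Yes; width 1.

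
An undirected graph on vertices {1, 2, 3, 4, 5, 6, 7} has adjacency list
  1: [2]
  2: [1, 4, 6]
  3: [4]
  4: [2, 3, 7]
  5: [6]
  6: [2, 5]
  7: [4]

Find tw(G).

1

A width-1 tree decomposition is:
Bags: B1 = {2, 6}  B2 = {2, 4}  B3 = {4, 7}  B4 = {1, 2}  B5 = {5, 6}  B6 = {3, 4}
Tree: B1–B2, B2–B3, B1–B4, B1–B5, B3–B6
Each bag holds 2 vertices, so the decomposition has width 1, which upper-bounds the treewidth. Since G has at least one edge (e.g. 2–6), it is not an edgeless graph, so tw(G) ≥ 1. The upper and lower bounds meet at 1, so that is the treewidth.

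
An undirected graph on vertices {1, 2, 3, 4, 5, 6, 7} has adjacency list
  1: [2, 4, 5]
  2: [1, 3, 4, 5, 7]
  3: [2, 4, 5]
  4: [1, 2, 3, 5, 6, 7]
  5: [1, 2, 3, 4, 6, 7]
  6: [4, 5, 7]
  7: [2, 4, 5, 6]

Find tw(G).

A width-3 tree decomposition is:
Bags: B1 = {2, 4, 5, 7}  B2 = {2, 3, 4, 5}  B3 = {1, 2, 4, 5}  B4 = {4, 5, 6, 7}
Tree: B1–B2, B1–B3, B1–B4
The largest bag has 4 vertices, giving width 3; this decomposition certifies tw(G) ≤ 3. For the lower bound, the 4 vertices {1, 2, 4, 5} are pairwise adjacent, and any tree decomposition puts a clique entirely inside one bag — forcing width ≥ 3. Hence tw(G) = 3 exactly.

3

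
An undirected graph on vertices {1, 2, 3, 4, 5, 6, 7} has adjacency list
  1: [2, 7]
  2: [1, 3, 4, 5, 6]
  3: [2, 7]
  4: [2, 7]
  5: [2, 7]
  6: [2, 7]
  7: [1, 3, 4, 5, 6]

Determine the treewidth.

2

A width-2 tree decomposition is:
Bags: B1 = {2, 5, 7}  B2 = {2, 4, 7}  B3 = {2, 6, 7}  B4 = {1, 2, 7}  B5 = {2, 3, 7}
Tree: B1–B2, B2–B3, B3–B4, B4–B5
Each bag holds 3 vertices, so the decomposition has width 2, which upper-bounds the treewidth. The edges 7–5–2–4–7 form a cycle, so G is not a tree and its treewidth is at least 2. Hence tw(G) = 2 exactly.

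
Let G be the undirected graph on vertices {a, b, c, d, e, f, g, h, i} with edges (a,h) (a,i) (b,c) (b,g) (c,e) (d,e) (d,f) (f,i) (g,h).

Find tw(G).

A width-2 tree decomposition is:
Bags: B1 = {a, h, i}  B2 = {g, h, i}  B3 = {b, g, i}  B4 = {b, c, i}  B5 = {c, e, i}  B6 = {d, e, i}  B7 = {d, f, i}
Tree: B1–B2, B2–B3, B3–B4, B4–B5, B5–B6, B6–B7
Each bag holds 3 vertices, so the decomposition has width 2, which upper-bounds the treewidth. For the lower bound, G contains the cycle i–a–h–g–b–c–e–d–f–i, so G is not a forest; only forests have treewidth ≤ 1, hence tw(G) ≥ 2. The upper and lower bounds meet at 2, so that is the treewidth.

2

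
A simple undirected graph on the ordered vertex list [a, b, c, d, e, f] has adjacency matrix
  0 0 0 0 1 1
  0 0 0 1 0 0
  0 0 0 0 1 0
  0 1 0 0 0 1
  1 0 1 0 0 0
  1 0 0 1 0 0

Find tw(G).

A width-1 tree decomposition is:
Bags: B1 = {c, e}  B2 = {a, e}  B3 = {a, f}  B4 = {d, f}  B5 = {b, d}
Tree: B1–B2, B2–B3, B3–B4, B4–B5
Every bag has size at most 2, so the width is 2 − 1 = 1 and tw(G) ≤ 1. G has an edge, so its treewidth is at least 1. Therefore the treewidth is 1.

1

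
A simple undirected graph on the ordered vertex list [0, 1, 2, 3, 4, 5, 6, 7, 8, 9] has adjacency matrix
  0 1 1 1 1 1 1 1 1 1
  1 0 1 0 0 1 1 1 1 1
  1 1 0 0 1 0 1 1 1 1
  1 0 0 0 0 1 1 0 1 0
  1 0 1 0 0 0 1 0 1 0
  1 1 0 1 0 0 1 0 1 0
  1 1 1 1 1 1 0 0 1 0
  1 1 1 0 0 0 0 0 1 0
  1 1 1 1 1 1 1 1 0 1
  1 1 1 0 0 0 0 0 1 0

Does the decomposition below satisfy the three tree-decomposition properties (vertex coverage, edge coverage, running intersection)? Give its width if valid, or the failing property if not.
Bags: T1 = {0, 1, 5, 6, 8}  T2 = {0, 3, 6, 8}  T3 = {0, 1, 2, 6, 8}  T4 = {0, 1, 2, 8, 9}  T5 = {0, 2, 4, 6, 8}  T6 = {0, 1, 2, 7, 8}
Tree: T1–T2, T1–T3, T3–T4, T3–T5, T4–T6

No — edge (5,3) lies in no bag.

A tree decomposition must satisfy three properties: every vertex lies in some bag; for every edge, both endpoints lie together in some bag; and for every vertex, the bags containing it form a connected subtree. Here edge (5,3) lies in no bag, so the decomposition is invalid.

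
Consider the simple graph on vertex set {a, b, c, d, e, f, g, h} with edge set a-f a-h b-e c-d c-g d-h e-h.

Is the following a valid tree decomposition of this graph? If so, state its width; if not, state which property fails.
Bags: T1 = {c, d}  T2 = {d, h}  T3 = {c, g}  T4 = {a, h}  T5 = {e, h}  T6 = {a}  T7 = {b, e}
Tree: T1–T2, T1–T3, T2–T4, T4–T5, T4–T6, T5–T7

No — vertex f appears in no bag.

A tree decomposition must satisfy three properties: every vertex lies in some bag; for every edge, both endpoints lie together in some bag; and for every vertex, the bags containing it form a connected subtree. Here vertex f appears in no bag, so the decomposition is invalid.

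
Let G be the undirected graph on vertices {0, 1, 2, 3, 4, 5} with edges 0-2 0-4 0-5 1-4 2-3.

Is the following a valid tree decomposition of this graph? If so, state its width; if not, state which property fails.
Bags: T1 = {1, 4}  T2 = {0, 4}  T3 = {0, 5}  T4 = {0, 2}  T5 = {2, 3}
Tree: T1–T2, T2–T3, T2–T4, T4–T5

Vertex coverage: the bags together contain {0, 1, 2, 3, 4, 5}, the full vertex set. Edge coverage: each edge of G has both endpoints in at least one bag. Running intersection: for every vertex, the bags containing it form a connected subtree. All three properties hold, so this is a valid tree decomposition of width max|bag| − 1 = 1, and hence tw(G) ≤ 1.

Yes; width 1.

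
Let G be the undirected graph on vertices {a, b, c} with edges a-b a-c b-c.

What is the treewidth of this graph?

A width-2 tree decomposition is:
Bags: B1 = {a, b, c}
Tree: (single bag)
With just one bag of size 3, the width is 3 − 1 = 2, so tw(G) ≤ 2. On the other hand G contains the 3-clique {a, b, c}. A clique must lie in a single bag of any decomposition, so no decomposition can have width below 2. Hence tw(G) = 2 exactly.

2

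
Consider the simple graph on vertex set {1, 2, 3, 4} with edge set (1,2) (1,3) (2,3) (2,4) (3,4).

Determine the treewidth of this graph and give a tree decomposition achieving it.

Treewidth 2.
One optimal decomposition is:
Bags: B1 = {2, 3, 4}  B2 = {1, 2, 3}
Tree: B1–B2

Each bag holds 3 vertices, so the decomposition has width 2, which upper-bounds the treewidth. On the other hand G contains the 3-clique {1, 2, 3}. A clique must lie in a single bag of any decomposition, so no decomposition can have width below 2. The upper and lower bounds meet at 2, so that is the treewidth.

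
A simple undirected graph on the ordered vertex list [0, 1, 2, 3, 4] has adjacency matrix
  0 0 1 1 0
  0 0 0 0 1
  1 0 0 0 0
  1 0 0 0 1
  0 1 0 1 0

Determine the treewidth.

A width-1 tree decomposition is:
Bags: B1 = {1, 4}  B2 = {3, 4}  B3 = {0, 3}  B4 = {0, 2}
Tree: B1–B2, B2–B3, B3–B4
Each bag holds 2 vertices, so the decomposition has width 1, which upper-bounds the treewidth. G has an edge, so its treewidth is at least 1. Therefore the treewidth is 1.

1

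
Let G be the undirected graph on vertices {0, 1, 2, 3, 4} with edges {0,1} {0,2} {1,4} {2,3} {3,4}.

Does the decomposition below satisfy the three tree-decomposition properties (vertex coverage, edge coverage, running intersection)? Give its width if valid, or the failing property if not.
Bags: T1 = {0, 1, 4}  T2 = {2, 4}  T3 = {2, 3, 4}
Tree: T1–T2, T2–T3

No — edge (0,2) lies in no bag.

A tree decomposition must satisfy three properties: every vertex lies in some bag; for every edge, both endpoints lie together in some bag; and for every vertex, the bags containing it form a connected subtree. Here edge (0,2) lies in no bag, so the decomposition is invalid.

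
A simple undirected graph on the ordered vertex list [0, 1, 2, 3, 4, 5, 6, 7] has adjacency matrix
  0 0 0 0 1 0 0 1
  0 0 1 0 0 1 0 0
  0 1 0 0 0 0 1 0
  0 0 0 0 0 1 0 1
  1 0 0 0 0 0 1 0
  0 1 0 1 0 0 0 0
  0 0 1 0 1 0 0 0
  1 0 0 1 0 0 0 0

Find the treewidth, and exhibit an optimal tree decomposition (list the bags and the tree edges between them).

Each bag holds 3 vertices, so the decomposition has width 2, which upper-bounds the treewidth. For the lower bound, G contains the cycle 6–2–1–5–3–7–0–4–6, so G is not a forest; only forests have treewidth ≤ 1, hence tw(G) ≥ 2. Therefore the treewidth is 2.

Treewidth 2.
One optimal decomposition is:
Bags: B1 = {1, 2, 6}  B2 = {1, 5, 6}  B3 = {3, 5, 6}  B4 = {3, 6, 7}  B5 = {0, 6, 7}  B6 = {0, 4, 6}
Tree: B1–B2, B2–B3, B3–B4, B4–B5, B5–B6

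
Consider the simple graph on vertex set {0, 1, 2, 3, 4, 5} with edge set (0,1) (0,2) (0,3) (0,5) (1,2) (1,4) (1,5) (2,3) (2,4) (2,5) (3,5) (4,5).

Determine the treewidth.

A width-3 tree decomposition is:
Bags: B1 = {1, 2, 4, 5}  B2 = {0, 1, 2, 5}  B3 = {0, 2, 3, 5}
Tree: B1–B2, B2–B3
Every bag has size at most 4, so the width is 4 − 1 = 3 and tw(G) ≤ 3. For the lower bound, the 4 vertices {0, 1, 2, 5} are pairwise adjacent, and any tree decomposition puts a clique entirely inside one bag — forcing width ≥ 3. Combining the bounds, tw(G) = 3.

3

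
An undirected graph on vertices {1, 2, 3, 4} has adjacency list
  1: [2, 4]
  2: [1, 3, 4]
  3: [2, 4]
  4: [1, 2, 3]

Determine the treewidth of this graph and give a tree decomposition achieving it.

Each bag holds 3 vertices, so the decomposition has width 2, which upper-bounds the treewidth. On the other hand G contains the 3-clique {1, 2, 4}. A clique must lie in a single bag of any decomposition, so no decomposition can have width below 2. Combining the bounds, tw(G) = 2.

Treewidth 2.
Bags: B1 = {1, 2, 4}  B2 = {2, 3, 4}
Tree: B1–B2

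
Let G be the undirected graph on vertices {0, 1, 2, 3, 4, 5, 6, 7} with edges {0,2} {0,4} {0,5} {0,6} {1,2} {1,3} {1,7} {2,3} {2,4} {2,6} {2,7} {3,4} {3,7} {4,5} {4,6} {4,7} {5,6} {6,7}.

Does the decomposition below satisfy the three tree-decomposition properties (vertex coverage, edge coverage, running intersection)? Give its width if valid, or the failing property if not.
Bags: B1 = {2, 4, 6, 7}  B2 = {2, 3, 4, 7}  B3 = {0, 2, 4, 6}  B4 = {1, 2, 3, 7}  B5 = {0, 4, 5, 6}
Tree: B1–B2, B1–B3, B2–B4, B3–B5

Yes; width 3.

Every vertex of G appears in some bag (union = {0, 1, 2, 3, 4, 5, 6, 7}); every edge is covered by a bag; and for each vertex v the set of bags containing v is connected in the bag tree. The decomposition is therefore valid. The largest bag has 4 vertices, so the width is 3.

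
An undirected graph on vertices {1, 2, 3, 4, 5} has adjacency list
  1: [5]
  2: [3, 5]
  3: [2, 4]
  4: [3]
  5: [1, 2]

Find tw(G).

1

A width-1 tree decomposition is:
Bags: B1 = {2, 3}  B2 = {3, 4}  B3 = {2, 5}  B4 = {1, 5}
Tree: B1–B2, B1–B3, B3–B4
Every bag has size at most 2, so the width is 2 − 1 = 1 and tw(G) ≤ 1. G has an edge, so its treewidth is at least 1. Therefore the treewidth is 1.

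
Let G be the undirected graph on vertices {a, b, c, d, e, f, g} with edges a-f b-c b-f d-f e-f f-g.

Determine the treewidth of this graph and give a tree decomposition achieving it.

Treewidth 1.
One such decomposition:
Bags: B1 = {f, g}  B2 = {b, f}  B3 = {d, f}  B4 = {a, f}  B5 = {e, f}  B6 = {b, c}
Tree: B1–B2, B2–B3, B3–B4, B2–B5, B2–B6

Each bag holds 2 vertices, so the decomposition has width 1, which upper-bounds the treewidth. Since G has at least one edge (e.g. f–g), it is not an edgeless graph, so tw(G) ≥ 1. Therefore the treewidth is 1.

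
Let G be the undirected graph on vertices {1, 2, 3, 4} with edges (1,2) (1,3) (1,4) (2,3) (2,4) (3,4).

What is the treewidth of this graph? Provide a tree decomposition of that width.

Treewidth 3.
Bags: B1 = {1, 2, 3, 4}
Tree: (single bag)

A single bag containing all 4 vertices is trivially a valid decomposition of width 3. On the other hand G contains the 4-clique {1, 2, 3, 4}. A clique must lie in a single bag of any decomposition, so no decomposition can have width below 3. The upper and lower bounds meet at 3, so that is the treewidth.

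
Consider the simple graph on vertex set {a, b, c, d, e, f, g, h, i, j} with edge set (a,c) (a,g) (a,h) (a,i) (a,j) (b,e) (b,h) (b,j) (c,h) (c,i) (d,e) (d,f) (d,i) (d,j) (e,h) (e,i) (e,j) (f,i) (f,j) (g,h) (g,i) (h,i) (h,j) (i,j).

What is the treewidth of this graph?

A width-3 tree decomposition is:
Bags: B1 = {b, e, h, j}  B2 = {e, h, i, j}  B3 = {d, e, i, j}  B4 = {a, h, i, j}  B5 = {d, f, i, j}  B6 = {a, c, h, i}  B7 = {a, g, h, i}
Tree: B1–B2, B2–B3, B2–B4, B3–B5, B4–B6, B6–B7
Each bag holds 4 vertices, so the decomposition has width 3, which upper-bounds the treewidth. For the lower bound, the 4 vertices {b, e, h, j} are pairwise adjacent, and any tree decomposition puts a clique entirely inside one bag — forcing width ≥ 3. Combining the bounds, tw(G) = 3.

3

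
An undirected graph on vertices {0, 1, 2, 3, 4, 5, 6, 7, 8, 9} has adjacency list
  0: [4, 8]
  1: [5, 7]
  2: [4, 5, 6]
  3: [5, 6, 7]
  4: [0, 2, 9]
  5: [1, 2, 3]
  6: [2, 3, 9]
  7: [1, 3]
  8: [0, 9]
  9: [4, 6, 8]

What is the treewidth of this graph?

2

A width-2 tree decomposition is:
Bags: B1 = {1, 3, 7}  B2 = {1, 3, 5}  B3 = {3, 5, 6}  B4 = {2, 5, 6}  B5 = {2, 6, 9}  B6 = {2, 4, 9}  B7 = {4, 8, 9}  B8 = {0, 4, 8}
Tree: B1–B2, B2–B3, B3–B4, B4–B5, B5–B6, B6–B7, B7–B8
Every bag has size at most 3, so the width is 3 − 1 = 2 and tw(G) ≤ 2. For the lower bound, G contains the cycle 7–1–5–3–7, so G is not a forest; only forests have treewidth ≤ 1, hence tw(G) ≥ 2. Hence tw(G) = 2 exactly.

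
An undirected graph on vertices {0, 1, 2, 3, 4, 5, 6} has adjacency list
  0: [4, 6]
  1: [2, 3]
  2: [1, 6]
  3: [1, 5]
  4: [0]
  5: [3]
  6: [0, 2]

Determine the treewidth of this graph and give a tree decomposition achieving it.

The largest bag has 2 vertices, giving width 1; this decomposition certifies tw(G) ≤ 1. Since G has at least one edge (e.g. 4–0), it is not an edgeless graph, so tw(G) ≥ 1. Hence tw(G) = 1 exactly.

Treewidth 1.
Bags: B1 = {0, 4}  B2 = {0, 6}  B3 = {2, 6}  B4 = {1, 2}  B5 = {1, 3}  B6 = {3, 5}
Tree: B1–B2, B2–B3, B3–B4, B4–B5, B5–B6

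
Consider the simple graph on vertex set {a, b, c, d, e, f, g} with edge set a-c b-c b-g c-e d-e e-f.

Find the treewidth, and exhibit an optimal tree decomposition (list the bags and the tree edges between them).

Each bag holds 2 vertices, so the decomposition has width 1, which upper-bounds the treewidth. G has an edge, so its treewidth is at least 1. The upper and lower bounds meet at 1, so that is the treewidth.

Treewidth 1.
One optimal decomposition is:
Bags: B1 = {a, c}  B2 = {b, c}  B3 = {b, g}  B4 = {c, e}  B5 = {d, e}  B6 = {e, f}
Tree: B1–B2, B2–B3, B1–B4, B4–B5, B4–B6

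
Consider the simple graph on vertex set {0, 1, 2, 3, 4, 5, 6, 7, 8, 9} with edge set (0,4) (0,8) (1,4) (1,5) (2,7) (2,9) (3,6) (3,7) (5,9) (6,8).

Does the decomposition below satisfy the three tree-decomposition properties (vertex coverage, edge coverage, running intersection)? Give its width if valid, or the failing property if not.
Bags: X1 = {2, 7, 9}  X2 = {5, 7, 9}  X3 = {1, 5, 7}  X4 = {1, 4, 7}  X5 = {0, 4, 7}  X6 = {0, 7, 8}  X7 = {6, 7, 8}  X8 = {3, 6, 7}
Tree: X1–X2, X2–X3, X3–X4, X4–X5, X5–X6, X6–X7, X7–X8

Checking the three conditions: (i) the bags cover all of {0, 1, 2, 3, 4, 5, 6, 7, 8, 9}; (ii) for each edge, some bag contains both endpoints; (iii) the bags containing any fixed vertex form a subtree. All hold, so the decomposition is valid with width 3 − 1 = 2.

Yes; width 2.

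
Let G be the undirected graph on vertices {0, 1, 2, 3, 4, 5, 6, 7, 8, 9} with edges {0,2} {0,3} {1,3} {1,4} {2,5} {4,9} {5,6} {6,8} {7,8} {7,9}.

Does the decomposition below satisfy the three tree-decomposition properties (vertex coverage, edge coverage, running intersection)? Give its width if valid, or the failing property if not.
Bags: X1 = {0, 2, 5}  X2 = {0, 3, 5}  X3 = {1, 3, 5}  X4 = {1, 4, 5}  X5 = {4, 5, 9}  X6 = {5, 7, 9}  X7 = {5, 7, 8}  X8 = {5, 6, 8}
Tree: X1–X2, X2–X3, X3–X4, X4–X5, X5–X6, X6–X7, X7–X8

Yes; width 2.

Checking the three conditions: (i) the bags cover all of {0, 1, 2, 3, 4, 5, 6, 7, 8, 9}; (ii) for each edge, some bag contains both endpoints; (iii) the bags containing any fixed vertex form a subtree. All hold, so the decomposition is valid with width 3 − 1 = 2.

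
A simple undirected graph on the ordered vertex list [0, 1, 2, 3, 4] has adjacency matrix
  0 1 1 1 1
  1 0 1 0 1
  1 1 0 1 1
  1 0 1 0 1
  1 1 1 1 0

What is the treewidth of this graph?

A width-3 tree decomposition is:
Bags: B1 = {0, 2, 3, 4}  B2 = {0, 1, 2, 4}
Tree: B1–B2
Every bag has size at most 4, so the width is 4 − 1 = 3 and tw(G) ≤ 3. Conversely, {0, 1, 2, 4} is a clique of size 4, and the vertices of any clique must share a bag in every tree decomposition; so some bag has ≥ 4 vertices and tw(G) ≥ 3. Hence tw(G) = 3 exactly.

3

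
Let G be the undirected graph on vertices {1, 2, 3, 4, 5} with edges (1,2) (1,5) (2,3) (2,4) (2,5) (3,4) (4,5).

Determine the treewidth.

2

A width-2 tree decomposition is:
Bags: B1 = {2, 3, 4}  B2 = {2, 4, 5}  B3 = {1, 2, 5}
Tree: B1–B2, B2–B3
Each bag holds 3 vertices, so the decomposition has width 2, which upper-bounds the treewidth. Conversely, {1, 2, 5} is a clique of size 3, and the vertices of any clique must share a bag in every tree decomposition; so some bag has ≥ 3 vertices and tw(G) ≥ 2. Combining the bounds, tw(G) = 2.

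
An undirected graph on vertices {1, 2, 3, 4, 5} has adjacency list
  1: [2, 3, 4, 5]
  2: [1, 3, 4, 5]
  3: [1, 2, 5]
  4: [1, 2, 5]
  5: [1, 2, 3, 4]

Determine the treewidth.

3

A width-3 tree decomposition is:
Bags: B1 = {1, 2, 4, 5}  B2 = {1, 2, 3, 5}
Tree: B1–B2
Each bag holds 4 vertices, so the decomposition has width 3, which upper-bounds the treewidth. For the lower bound, the 4 vertices {1, 2, 3, 5} are pairwise adjacent, and any tree decomposition puts a clique entirely inside one bag — forcing width ≥ 3. Therefore the treewidth is 3.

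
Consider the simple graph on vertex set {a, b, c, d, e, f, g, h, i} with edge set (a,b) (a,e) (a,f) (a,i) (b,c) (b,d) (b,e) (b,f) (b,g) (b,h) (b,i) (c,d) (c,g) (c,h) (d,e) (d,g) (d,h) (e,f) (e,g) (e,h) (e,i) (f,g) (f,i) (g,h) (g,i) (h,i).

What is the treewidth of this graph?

4

A width-4 tree decomposition is:
Bags: B1 = {b, e, f, g, i}  B2 = {a, b, e, f, i}  B3 = {b, e, g, h, i}  B4 = {b, d, e, g, h}  B5 = {b, c, d, g, h}
Tree: B1–B2, B1–B3, B3–B4, B4–B5
Every bag has size at most 5, so the width is 5 − 1 = 4 and tw(G) ≤ 4. For the lower bound, the 5 vertices {b, d, e, g, h} are pairwise adjacent, and any tree decomposition puts a clique entirely inside one bag — forcing width ≥ 4. Hence tw(G) = 4 exactly.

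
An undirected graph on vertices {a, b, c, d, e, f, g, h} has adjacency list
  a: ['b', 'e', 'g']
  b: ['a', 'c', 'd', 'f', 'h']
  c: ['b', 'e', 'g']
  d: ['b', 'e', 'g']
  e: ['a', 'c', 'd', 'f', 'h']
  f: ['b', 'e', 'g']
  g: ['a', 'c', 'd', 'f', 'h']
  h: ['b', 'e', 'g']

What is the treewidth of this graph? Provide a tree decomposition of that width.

Every bag has size at most 4, so the width is 4 − 1 = 3 and tw(G) ≤ 3. For the lower bound: the 4 vertex sets {b,c}, {e,f}, {g}, {h} are disjoint, each induces a connected subgraph, and every pair is joined by at least one edge of G. Contracting each set to a single vertex therefore yields K_{4} as a minor, and since treewidth is minor-monotone, tw(G) ≥ tw(K_{4}) = 3. Combining the bounds, tw(G) = 3.

Treewidth 3.
Bags: B1 = {b, c, e, g}  B2 = {b, e, f, g}  B3 = {b, e, g, h}  B4 = {b, d, e, g}  B5 = {a, b, e, g}
Tree: B1–B2, B2–B3, B3–B4, B4–B5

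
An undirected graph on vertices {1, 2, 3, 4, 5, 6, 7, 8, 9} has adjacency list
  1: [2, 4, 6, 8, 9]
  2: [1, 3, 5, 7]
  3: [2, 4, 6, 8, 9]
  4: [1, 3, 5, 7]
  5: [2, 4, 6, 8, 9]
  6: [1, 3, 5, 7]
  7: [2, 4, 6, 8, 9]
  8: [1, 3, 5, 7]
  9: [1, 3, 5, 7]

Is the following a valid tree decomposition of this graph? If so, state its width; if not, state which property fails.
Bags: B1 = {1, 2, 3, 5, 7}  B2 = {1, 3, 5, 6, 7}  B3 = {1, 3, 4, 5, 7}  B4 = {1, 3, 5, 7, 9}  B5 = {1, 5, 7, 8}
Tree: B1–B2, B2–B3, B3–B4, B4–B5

No — edge (3,8) lies in no bag.

A tree decomposition must satisfy three properties: every vertex lies in some bag; for every edge, both endpoints lie together in some bag; and for every vertex, the bags containing it form a connected subtree. Here edge (3,8) lies in no bag, so the decomposition is invalid.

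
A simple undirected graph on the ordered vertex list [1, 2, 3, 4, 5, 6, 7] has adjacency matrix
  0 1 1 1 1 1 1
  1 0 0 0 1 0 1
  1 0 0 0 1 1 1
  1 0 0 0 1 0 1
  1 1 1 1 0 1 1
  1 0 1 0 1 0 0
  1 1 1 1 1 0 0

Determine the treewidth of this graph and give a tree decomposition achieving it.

Each bag holds 4 vertices, so the decomposition has width 3, which upper-bounds the treewidth. On the other hand G contains the 4-clique {1, 3, 5, 6}. A clique must lie in a single bag of any decomposition, so no decomposition can have width below 3. The upper and lower bounds meet at 3, so that is the treewidth.

Treewidth 3.
One such decomposition:
Bags: B1 = {1, 3, 5, 7}  B2 = {1, 3, 5, 6}  B3 = {1, 4, 5, 7}  B4 = {1, 2, 5, 7}
Tree: B1–B2, B1–B3, B3–B4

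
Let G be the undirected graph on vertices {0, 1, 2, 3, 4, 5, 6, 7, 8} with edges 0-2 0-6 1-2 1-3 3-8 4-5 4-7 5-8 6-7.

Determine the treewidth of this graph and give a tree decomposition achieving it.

Treewidth 2.
One optimal decomposition is:
Bags: B1 = {0, 2, 6}  B2 = {2, 6, 7}  B3 = {2, 4, 7}  B4 = {2, 4, 5}  B5 = {2, 5, 8}  B6 = {2, 3, 8}  B7 = {1, 2, 3}
Tree: B1–B2, B2–B3, B3–B4, B4–B5, B5–B6, B6–B7

The largest bag has 3 vertices, giving width 2; this decomposition certifies tw(G) ≤ 2. The edges 2–0–6–7–4–5–8–3–1–2 form a cycle, so G is not a tree and its treewidth is at least 2. Combining the bounds, tw(G) = 2.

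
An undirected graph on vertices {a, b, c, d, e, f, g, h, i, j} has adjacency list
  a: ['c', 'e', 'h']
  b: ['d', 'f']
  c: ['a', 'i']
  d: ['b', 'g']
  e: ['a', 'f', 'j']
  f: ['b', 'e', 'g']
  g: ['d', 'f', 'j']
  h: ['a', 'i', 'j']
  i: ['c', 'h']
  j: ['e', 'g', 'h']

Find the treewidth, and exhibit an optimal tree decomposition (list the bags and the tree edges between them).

Treewidth 2.
One optimal decomposition is:
Bags: B1 = {b, d, f}  B2 = {d, f, g}  B3 = {e, f, g}  B4 = {e, g, j}  B5 = {a, e, j}  B6 = {a, h, j}  B7 = {a, c, h}  B8 = {c, h, i}
Tree: B1–B2, B2–B3, B3–B4, B4–B5, B5–B6, B6–B7, B7–B8

Each bag holds 3 vertices, so the decomposition has width 2, which upper-bounds the treewidth. For the lower bound, G contains the cycle b–d–g–f–b, so G is not a forest; only forests have treewidth ≤ 1, hence tw(G) ≥ 2. Therefore the treewidth is 2.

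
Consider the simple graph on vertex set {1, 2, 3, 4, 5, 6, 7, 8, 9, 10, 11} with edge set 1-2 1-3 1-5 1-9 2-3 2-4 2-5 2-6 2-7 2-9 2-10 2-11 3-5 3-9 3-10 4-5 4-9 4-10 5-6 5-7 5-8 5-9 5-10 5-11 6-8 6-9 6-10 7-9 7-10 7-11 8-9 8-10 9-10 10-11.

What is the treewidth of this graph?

A width-4 tree decomposition is:
Bags: B1 = {2, 5, 7, 9, 10}  B2 = {2, 3, 5, 9, 10}  B3 = {1, 2, 3, 5, 9}  B4 = {2, 5, 6, 9, 10}  B5 = {2, 4, 5, 9, 10}  B6 = {2, 5, 7, 10, 11}  B7 = {5, 6, 8, 9, 10}
Tree: B1–B2, B2–B3, B1–B4, B1–B5, B1–B6, B4–B7
Each bag holds 5 vertices, so the decomposition has width 4, which upper-bounds the treewidth. Conversely, {5, 6, 8, 9, 10} is a clique of size 5, and the vertices of any clique must share a bag in every tree decomposition; so some bag has ≥ 5 vertices and tw(G) ≥ 4. Therefore the treewidth is 4.

4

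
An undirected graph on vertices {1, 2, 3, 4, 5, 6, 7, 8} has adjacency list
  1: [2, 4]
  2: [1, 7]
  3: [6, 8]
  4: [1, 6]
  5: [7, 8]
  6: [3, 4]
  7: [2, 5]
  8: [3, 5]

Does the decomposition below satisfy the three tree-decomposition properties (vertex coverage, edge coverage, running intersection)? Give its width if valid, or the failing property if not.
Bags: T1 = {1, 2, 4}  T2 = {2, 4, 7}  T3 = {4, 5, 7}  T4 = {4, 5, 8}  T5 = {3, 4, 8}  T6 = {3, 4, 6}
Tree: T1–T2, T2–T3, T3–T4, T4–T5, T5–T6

Yes; width 2.

Vertex coverage: the bags together contain {1, 2, 3, 4, 5, 6, 7, 8}, the full vertex set. Edge coverage: each edge of G has both endpoints in at least one bag. Running intersection: for every vertex, the bags containing it form a connected subtree. All three properties hold, so this is a valid tree decomposition of width max|bag| − 1 = 2, and hence tw(G) ≤ 2.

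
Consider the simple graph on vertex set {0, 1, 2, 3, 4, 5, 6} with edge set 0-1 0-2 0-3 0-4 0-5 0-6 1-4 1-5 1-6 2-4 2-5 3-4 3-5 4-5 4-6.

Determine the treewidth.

A width-3 tree decomposition is:
Bags: B1 = {0, 1, 4, 5}  B2 = {0, 2, 4, 5}  B3 = {0, 3, 4, 5}  B4 = {0, 1, 4, 6}
Tree: B1–B2, B1–B3, B1–B4
The largest bag has 4 vertices, giving width 3; this decomposition certifies tw(G) ≤ 3. For the lower bound, the 4 vertices {0, 1, 4, 5} are pairwise adjacent, and any tree decomposition puts a clique entirely inside one bag — forcing width ≥ 3. Therefore the treewidth is 3.

3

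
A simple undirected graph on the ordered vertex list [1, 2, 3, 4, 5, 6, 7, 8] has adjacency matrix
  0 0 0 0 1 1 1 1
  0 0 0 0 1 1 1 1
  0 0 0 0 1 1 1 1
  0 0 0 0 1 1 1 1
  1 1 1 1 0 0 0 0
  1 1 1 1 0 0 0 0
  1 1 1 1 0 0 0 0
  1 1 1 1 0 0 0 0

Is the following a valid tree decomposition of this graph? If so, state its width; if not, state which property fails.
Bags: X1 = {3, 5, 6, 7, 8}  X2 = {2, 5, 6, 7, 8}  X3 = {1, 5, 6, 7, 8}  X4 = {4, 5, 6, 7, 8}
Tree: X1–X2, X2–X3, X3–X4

Yes; width 4.

Every vertex of G appears in some bag (union = {1, 2, 3, 4, 5, 6, 7, 8}); every edge is covered by a bag; and for each vertex v the set of bags containing v is connected in the bag tree. The decomposition is therefore valid. The largest bag has 5 vertices, so the width is 4.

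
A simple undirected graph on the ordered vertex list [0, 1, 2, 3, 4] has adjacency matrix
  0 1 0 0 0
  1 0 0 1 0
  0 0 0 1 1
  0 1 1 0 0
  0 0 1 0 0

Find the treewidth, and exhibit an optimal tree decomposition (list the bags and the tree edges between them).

The largest bag has 2 vertices, giving width 1; this decomposition certifies tw(G) ≤ 1. G has an edge, so its treewidth is at least 1. Hence tw(G) = 1 exactly.

Treewidth 1.
One such decomposition:
Bags: B1 = {2, 4}  B2 = {2, 3}  B3 = {1, 3}  B4 = {0, 1}
Tree: B1–B2, B2–B3, B3–B4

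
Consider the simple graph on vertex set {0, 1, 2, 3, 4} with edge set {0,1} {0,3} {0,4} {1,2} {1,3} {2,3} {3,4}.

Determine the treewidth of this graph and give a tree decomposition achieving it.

The largest bag has 3 vertices, giving width 2; this decomposition certifies tw(G) ≤ 2. On the other hand G contains the 3-clique {0, 1, 3}. A clique must lie in a single bag of any decomposition, so no decomposition can have width below 2. Therefore the treewidth is 2.

Treewidth 2.
Bags: B1 = {0, 1, 3}  B2 = {1, 2, 3}  B3 = {0, 3, 4}
Tree: B1–B2, B1–B3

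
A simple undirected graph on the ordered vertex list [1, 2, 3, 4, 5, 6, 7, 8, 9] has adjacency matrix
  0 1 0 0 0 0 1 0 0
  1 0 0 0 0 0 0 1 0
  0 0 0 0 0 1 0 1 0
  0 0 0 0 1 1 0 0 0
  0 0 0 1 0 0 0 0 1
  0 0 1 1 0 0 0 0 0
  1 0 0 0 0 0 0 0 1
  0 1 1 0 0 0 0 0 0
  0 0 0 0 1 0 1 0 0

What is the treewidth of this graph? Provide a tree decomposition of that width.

Treewidth 2.
One optimal decomposition is:
Bags: B1 = {4, 5, 9}  B2 = {4, 6, 9}  B3 = {3, 6, 9}  B4 = {3, 8, 9}  B5 = {2, 8, 9}  B6 = {1, 2, 9}  B7 = {1, 7, 9}
Tree: B1–B2, B2–B3, B3–B4, B4–B5, B5–B6, B6–B7

The largest bag has 3 vertices, giving width 2; this decomposition certifies tw(G) ≤ 2. The edges 9–5–4–6–3–8–2–1–7–9 form a cycle, so G is not a tree and its treewidth is at least 2. The upper and lower bounds meet at 2, so that is the treewidth.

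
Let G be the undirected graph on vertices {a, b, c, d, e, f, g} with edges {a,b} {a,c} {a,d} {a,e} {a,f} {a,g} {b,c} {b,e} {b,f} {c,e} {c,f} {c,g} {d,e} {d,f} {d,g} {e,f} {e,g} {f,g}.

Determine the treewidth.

4

A width-4 tree decomposition is:
Bags: B1 = {a, b, c, e, f}  B2 = {a, c, e, f, g}  B3 = {a, d, e, f, g}
Tree: B1–B2, B2–B3
Every bag has size at most 5, so the width is 5 − 1 = 4 and tw(G) ≤ 4. For the lower bound, the 5 vertices {a, d, e, f, g} are pairwise adjacent, and any tree decomposition puts a clique entirely inside one bag — forcing width ≥ 4. Combining the bounds, tw(G) = 4.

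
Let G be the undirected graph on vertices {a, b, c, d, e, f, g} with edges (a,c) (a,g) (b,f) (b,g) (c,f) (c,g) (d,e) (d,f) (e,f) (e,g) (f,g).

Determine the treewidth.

A width-2 tree decomposition is:
Bags: B1 = {e, f, g}  B2 = {b, f, g}  B3 = {c, f, g}  B4 = {a, c, g}  B5 = {d, e, f}
Tree: B1–B2, B2–B3, B3–B4, B1–B5
Every bag has size at most 3, so the width is 3 − 1 = 2 and tw(G) ≤ 2. For the lower bound, the 3 vertices {a, c, g} are pairwise adjacent, and any tree decomposition puts a clique entirely inside one bag — forcing width ≥ 2. Hence tw(G) = 2 exactly.

2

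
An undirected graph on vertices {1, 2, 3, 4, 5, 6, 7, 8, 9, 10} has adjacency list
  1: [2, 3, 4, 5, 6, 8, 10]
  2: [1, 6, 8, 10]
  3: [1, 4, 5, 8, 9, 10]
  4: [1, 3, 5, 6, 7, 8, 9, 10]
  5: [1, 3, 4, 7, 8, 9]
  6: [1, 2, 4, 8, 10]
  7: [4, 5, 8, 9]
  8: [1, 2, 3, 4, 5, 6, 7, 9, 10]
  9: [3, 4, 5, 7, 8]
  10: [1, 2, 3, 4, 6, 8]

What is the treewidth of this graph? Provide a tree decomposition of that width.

The largest bag has 5 vertices, giving width 4; this decomposition certifies tw(G) ≤ 4. On the other hand G contains the 5-clique {1, 2, 6, 8, 10}. A clique must lie in a single bag of any decomposition, so no decomposition can have width below 4. Combining the bounds, tw(G) = 4.

Treewidth 4.
One optimal decomposition is:
Bags: B1 = {1, 3, 4, 5, 8}  B2 = {1, 3, 4, 8, 10}  B3 = {3, 4, 5, 8, 9}  B4 = {1, 4, 6, 8, 10}  B5 = {4, 5, 7, 8, 9}  B6 = {1, 2, 6, 8, 10}
Tree: B1–B2, B1–B3, B2–B4, B3–B5, B4–B6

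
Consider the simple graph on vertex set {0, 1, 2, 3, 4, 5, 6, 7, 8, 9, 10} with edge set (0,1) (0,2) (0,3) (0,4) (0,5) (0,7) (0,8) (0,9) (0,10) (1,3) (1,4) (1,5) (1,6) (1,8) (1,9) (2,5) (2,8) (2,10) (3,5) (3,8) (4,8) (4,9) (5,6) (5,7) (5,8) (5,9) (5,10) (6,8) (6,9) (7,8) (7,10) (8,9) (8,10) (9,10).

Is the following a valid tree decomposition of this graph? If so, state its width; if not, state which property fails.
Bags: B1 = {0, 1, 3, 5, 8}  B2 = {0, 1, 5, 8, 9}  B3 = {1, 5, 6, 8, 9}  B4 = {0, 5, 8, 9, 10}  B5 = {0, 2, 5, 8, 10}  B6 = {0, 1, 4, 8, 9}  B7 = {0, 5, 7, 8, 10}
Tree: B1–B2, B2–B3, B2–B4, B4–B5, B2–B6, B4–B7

Yes; width 4.

Checking the three conditions: (i) the bags cover all of {0, 1, 2, 3, 4, 5, 6, 7, 8, 9, 10}; (ii) for each edge, some bag contains both endpoints; (iii) the bags containing any fixed vertex form a subtree. All hold, so the decomposition is valid with width 5 − 1 = 4.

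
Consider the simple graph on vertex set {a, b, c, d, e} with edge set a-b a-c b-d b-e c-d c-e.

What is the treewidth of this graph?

2

A width-2 tree decomposition is:
Bags: B1 = {a, b, c}  B2 = {b, c, d}  B3 = {b, c, e}
Tree: B1–B2, B2–B3
The largest bag has 3 vertices, giving width 2; this decomposition certifies tw(G) ≤ 2. For the lower bound, G contains the cycle b–a–c–d–b, so G is not a forest; only forests have treewidth ≤ 1, hence tw(G) ≥ 2. Hence tw(G) = 2 exactly.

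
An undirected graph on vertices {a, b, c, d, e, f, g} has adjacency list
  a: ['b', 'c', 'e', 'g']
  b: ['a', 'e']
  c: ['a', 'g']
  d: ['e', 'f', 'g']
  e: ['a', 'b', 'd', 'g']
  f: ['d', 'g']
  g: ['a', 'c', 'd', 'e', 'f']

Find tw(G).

2

A width-2 tree decomposition is:
Bags: B1 = {a, e, g}  B2 = {a, c, g}  B3 = {a, b, e}  B4 = {d, e, g}  B5 = {d, f, g}
Tree: B1–B2, B1–B3, B1–B4, B4–B5
The largest bag has 3 vertices, giving width 2; this decomposition certifies tw(G) ≤ 2. On the other hand G contains the 3-clique {d, e, g}. A clique must lie in a single bag of any decomposition, so no decomposition can have width below 2. Combining the bounds, tw(G) = 2.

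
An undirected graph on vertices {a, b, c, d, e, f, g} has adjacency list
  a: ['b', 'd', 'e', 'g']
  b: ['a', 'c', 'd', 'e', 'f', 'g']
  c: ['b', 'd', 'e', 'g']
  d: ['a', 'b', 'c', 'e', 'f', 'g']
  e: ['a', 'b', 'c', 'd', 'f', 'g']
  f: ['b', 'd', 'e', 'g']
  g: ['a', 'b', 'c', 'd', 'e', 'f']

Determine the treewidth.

A width-4 tree decomposition is:
Bags: B1 = {b, d, e, f, g}  B2 = {b, c, d, e, g}  B3 = {a, b, d, e, g}
Tree: B1–B2, B1–B3
Each bag holds 5 vertices, so the decomposition has width 4, which upper-bounds the treewidth. Conversely, {a, b, d, e, g} is a clique of size 5, and the vertices of any clique must share a bag in every tree decomposition; so some bag has ≥ 5 vertices and tw(G) ≥ 4. Therefore the treewidth is 4.

4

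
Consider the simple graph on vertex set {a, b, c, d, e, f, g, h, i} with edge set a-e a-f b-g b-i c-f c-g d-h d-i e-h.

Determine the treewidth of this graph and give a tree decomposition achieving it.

Treewidth 2.
Bags: B1 = {a, e, f}  B2 = {e, f, h}  B3 = {d, f, h}  B4 = {d, f, i}  B5 = {b, f, i}  B6 = {b, f, g}  B7 = {c, f, g}
Tree: B1–B2, B2–B3, B3–B4, B4–B5, B5–B6, B6–B7

Each bag holds 3 vertices, so the decomposition has width 2, which upper-bounds the treewidth. The edges f–a–e–h–d–i–b–g–c–f form a cycle, so G is not a tree and its treewidth is at least 2. The upper and lower bounds meet at 2, so that is the treewidth.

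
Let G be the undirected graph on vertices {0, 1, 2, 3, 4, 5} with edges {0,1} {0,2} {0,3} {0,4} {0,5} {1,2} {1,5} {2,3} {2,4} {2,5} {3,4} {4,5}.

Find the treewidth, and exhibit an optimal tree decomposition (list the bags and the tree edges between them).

Treewidth 3.
One such decomposition:
Bags: B1 = {0, 1, 2, 5}  B2 = {0, 2, 4, 5}  B3 = {0, 2, 3, 4}
Tree: B1–B2, B2–B3

The largest bag has 4 vertices, giving width 3; this decomposition certifies tw(G) ≤ 3. For the lower bound, the 4 vertices {0, 1, 2, 5} are pairwise adjacent, and any tree decomposition puts a clique entirely inside one bag — forcing width ≥ 3. The upper and lower bounds meet at 3, so that is the treewidth.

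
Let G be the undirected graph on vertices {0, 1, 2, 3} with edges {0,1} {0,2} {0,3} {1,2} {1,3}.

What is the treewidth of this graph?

A width-2 tree decomposition is:
Bags: B1 = {0, 1, 3}  B2 = {0, 1, 2}
Tree: B1–B2
Each bag holds 3 vertices, so the decomposition has width 2, which upper-bounds the treewidth. Conversely, {0, 1, 2} is a clique of size 3, and the vertices of any clique must share a bag in every tree decomposition; so some bag has ≥ 3 vertices and tw(G) ≥ 2. Hence tw(G) = 2 exactly.

2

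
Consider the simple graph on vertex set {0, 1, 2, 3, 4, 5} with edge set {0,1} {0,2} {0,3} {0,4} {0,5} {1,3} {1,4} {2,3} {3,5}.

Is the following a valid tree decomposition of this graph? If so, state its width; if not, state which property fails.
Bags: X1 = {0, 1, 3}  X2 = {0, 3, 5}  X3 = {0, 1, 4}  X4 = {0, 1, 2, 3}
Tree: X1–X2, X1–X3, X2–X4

No — bags containing vertex 1 are not connected in the tree.

A tree decomposition must satisfy three properties: every vertex lies in some bag; for every edge, both endpoints lie together in some bag; and for every vertex, the bags containing it form a connected subtree. Here bags containing vertex 1 are not connected in the tree, so the decomposition is invalid.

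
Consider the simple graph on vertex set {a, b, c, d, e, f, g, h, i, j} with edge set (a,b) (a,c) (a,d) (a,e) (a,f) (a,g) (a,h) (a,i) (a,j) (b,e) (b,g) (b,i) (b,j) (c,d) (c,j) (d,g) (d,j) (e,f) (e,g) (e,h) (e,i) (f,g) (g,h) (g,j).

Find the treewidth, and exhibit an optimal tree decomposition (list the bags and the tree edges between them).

The largest bag has 4 vertices, giving width 3; this decomposition certifies tw(G) ≤ 3. Conversely, {a, d, g, j} is a clique of size 4, and the vertices of any clique must share a bag in every tree decomposition; so some bag has ≥ 4 vertices and tw(G) ≥ 3. Therefore the treewidth is 3.

Treewidth 3.
One such decomposition:
Bags: B1 = {a, b, e, g}  B2 = {a, b, e, i}  B3 = {a, e, f, g}  B4 = {a, e, g, h}  B5 = {a, b, g, j}  B6 = {a, d, g, j}  B7 = {a, c, d, j}
Tree: B1–B2, B1–B3, B1–B4, B1–B5, B5–B6, B6–B7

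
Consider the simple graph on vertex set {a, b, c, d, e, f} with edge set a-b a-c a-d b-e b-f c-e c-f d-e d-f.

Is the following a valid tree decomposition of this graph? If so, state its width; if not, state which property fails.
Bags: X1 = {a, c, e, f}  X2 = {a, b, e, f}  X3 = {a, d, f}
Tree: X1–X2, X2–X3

No — edge (e,d) lies in no bag.

A tree decomposition must satisfy three properties: every vertex lies in some bag; for every edge, both endpoints lie together in some bag; and for every vertex, the bags containing it form a connected subtree. Here edge (e,d) lies in no bag, so the decomposition is invalid.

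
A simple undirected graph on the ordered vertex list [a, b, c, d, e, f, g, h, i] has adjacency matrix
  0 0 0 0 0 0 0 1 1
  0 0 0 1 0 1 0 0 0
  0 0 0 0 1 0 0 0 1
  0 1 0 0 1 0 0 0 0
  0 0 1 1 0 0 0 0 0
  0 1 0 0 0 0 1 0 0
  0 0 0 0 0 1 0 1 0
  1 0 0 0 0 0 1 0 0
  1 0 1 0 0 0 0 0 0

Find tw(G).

2

A width-2 tree decomposition is:
Bags: B1 = {f, g, h}  B2 = {b, f, h}  B3 = {b, d, h}  B4 = {d, e, h}  B5 = {c, e, h}  B6 = {c, h, i}  B7 = {a, h, i}
Tree: B1–B2, B2–B3, B3–B4, B4–B5, B5–B6, B6–B7
Every bag has size at most 3, so the width is 3 − 1 = 2 and tw(G) ≤ 2. The edges h–g–f–b–d–e–c–i–a–h form a cycle, so G is not a tree and its treewidth is at least 2. The upper and lower bounds meet at 2, so that is the treewidth.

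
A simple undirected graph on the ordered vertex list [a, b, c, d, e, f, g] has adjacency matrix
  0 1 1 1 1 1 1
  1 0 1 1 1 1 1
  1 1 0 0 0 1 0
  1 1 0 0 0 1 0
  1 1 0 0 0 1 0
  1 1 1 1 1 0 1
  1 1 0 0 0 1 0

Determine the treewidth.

3

A width-3 tree decomposition is:
Bags: B1 = {a, b, d, f}  B2 = {a, b, f, g}  B3 = {a, b, c, f}  B4 = {a, b, e, f}
Tree: B1–B2, B2–B3, B1–B4
Every bag has size at most 4, so the width is 4 − 1 = 3 and tw(G) ≤ 3. Conversely, {a, b, d, f} is a clique of size 4, and the vertices of any clique must share a bag in every tree decomposition; so some bag has ≥ 4 vertices and tw(G) ≥ 3. Combining the bounds, tw(G) = 3.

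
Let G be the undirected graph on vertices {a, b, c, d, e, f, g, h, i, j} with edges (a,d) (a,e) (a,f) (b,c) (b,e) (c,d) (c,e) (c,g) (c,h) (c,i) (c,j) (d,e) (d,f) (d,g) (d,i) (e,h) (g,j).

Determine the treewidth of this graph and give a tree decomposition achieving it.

Treewidth 2.
Bags: B1 = {c, d, e}  B2 = {c, e, h}  B3 = {c, d, g}  B4 = {c, d, i}  B5 = {c, g, j}  B6 = {a, d, e}  B7 = {a, d, f}  B8 = {b, c, e}
Tree: B1–B2, B1–B3, B3–B4, B3–B5, B1–B6, B6–B7, B2–B8

Every bag has size at most 3, so the width is 3 − 1 = 2 and tw(G) ≤ 2. For the lower bound, the 3 vertices {a, d, e} are pairwise adjacent, and any tree decomposition puts a clique entirely inside one bag — forcing width ≥ 2. Combining the bounds, tw(G) = 2.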